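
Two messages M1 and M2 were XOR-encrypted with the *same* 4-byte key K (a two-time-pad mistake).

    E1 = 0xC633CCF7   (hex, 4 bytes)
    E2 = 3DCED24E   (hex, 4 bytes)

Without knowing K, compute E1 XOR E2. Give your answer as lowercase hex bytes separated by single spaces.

fb fd 1e b9

E1 ⊕ E2 = (M1 ⊕ K) ⊕ (M2 ⊕ K) = M1 ⊕ M2 — the shared key cancels under XOR.
byte 0: c6 ^ 3d = fb
byte 1: 33 ^ ce = fd
byte 2: cc ^ d2 = 1e
byte 3: f7 ^ 4e = b9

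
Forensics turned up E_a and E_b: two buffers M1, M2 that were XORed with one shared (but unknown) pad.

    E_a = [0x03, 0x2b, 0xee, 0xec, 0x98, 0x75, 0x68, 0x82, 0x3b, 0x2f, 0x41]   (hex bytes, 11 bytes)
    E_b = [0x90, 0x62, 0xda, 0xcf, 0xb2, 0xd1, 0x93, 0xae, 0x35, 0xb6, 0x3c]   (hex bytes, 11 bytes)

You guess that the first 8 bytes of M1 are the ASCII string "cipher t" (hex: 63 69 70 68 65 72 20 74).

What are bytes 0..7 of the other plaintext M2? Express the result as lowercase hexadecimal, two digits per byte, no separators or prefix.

First, E_a ⊕ E_b = (M1 ⊕ K) ⊕ (M2 ⊕ K) = M1 ⊕ M2, so the key drops out. Then M2 = (M1 ⊕ M2) ⊕ M1 over the first 8 bytes.
byte 0: (03 xor 90) xor 63 = 93 xor 63 = f0
byte 1: (2b xor 62) xor 69 = 49 xor 69 = 20
byte 2: (ee xor da) xor 70 = 34 xor 70 = 44
byte 3: (ec xor cf) xor 68 = 23 xor 68 = 4b
byte 4: (98 xor b2) xor 65 = 2a xor 65 = 4f
byte 5: (75 xor d1) xor 72 = a4 xor 72 = d6
byte 6: (68 xor 93) xor 20 = fb xor 20 = db
byte 7: (82 xor ae) xor 74 = 2c xor 74 = 58

f020444b4fd6db58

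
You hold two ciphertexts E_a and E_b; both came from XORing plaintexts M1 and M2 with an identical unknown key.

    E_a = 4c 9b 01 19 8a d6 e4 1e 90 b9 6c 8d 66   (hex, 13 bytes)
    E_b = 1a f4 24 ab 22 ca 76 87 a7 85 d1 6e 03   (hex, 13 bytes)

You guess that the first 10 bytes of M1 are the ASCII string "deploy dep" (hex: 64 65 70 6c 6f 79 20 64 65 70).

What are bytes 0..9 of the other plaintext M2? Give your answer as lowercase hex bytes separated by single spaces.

32 0a 55 de c7 65 b2 fd 52 4c

First, E_a ⊕ E_b = (M1 ⊕ K) ⊕ (M2 ⊕ K) = M1 ⊕ M2, so the key drops out. Then M2 = (M1 ⊕ M2) ⊕ M1 over the first 10 bytes.
byte 0: (4c ^ 1a) ^ 64 = 56 ^ 64 = 32
byte 1: (9b ^ f4) ^ 65 = 6f ^ 65 = 0a
byte 2: (01 ^ 24) ^ 70 = 25 ^ 70 = 55
byte 3: (19 ^ ab) ^ 6c = b2 ^ 6c = de
byte 4: (8a ^ 22) ^ 6f = a8 ^ 6f = c7
byte 5: (d6 ^ ca) ^ 79 = 1c ^ 79 = 65
byte 6: (e4 ^ 76) ^ 20 = 92 ^ 20 = b2
byte 7: (1e ^ 87) ^ 64 = 99 ^ 64 = fd
byte 8: (90 ^ a7) ^ 65 = 37 ^ 65 = 52
byte 9: (b9 ^ 85) ^ 70 = 3c ^ 70 = 4c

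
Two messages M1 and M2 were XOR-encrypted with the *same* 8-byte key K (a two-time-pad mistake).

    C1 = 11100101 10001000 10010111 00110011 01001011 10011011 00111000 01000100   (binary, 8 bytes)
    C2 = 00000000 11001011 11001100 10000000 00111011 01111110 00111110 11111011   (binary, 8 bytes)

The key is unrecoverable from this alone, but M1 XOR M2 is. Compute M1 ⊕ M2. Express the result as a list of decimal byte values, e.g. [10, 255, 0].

C1 ⊕ C2 = (M1 ⊕ K) ⊕ (M2 ⊕ K) = M1 ⊕ M2 — the shared key cancels under XOR.
byte 0: e5 xor 00 = e5
byte 1: 88 xor cb = 43
byte 2: 97 xor cc = 5b
byte 3: 33 xor 80 = b3
byte 4: 4b xor 3b = 70
byte 5: 9b xor 7e = e5
byte 6: 38 xor 3e = 06
byte 7: 44 xor fb = bf

[229, 67, 91, 179, 112, 229, 6, 191]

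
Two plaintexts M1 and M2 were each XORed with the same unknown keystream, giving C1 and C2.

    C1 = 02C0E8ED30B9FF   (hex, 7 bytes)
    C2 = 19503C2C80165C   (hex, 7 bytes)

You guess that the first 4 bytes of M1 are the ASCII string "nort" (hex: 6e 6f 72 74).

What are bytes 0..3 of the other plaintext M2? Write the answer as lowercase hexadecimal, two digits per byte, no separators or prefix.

First, C1 ⊕ C2 = (M1 ⊕ K) ⊕ (M2 ⊕ K) = M1 ⊕ M2, so the key drops out. Then M2 = (M1 ⊕ M2) ⊕ M1 over the first 4 bytes.
byte 0: (02 xor 19) xor 6e = 1b xor 6e = 75
byte 1: (c0 xor 50) xor 6f = 90 xor 6f = ff
byte 2: (e8 xor 3c) xor 72 = d4 xor 72 = a6
byte 3: (ed xor 2c) xor 74 = c1 xor 74 = b5

75ffa6b5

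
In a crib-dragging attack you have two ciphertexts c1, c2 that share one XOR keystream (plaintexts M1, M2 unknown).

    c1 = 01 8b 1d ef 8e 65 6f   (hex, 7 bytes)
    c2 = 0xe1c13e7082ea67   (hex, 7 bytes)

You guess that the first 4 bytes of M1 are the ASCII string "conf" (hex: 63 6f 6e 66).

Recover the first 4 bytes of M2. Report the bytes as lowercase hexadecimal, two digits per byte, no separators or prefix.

First, c1 ⊕ c2 = (M1 ⊕ K) ⊕ (M2 ⊕ K) = M1 ⊕ M2, so the key drops out. Then M2 = (M1 ⊕ M2) ⊕ M1 over the first 4 bytes.
byte 0: (01 ^ e1) ^ 63 = e0 ^ 63 = 83
byte 1: (8b ^ c1) ^ 6f = 4a ^ 6f = 25
byte 2: (1d ^ 3e) ^ 6e = 23 ^ 6e = 4d
byte 3: (ef ^ 70) ^ 66 = 9f ^ 66 = f9

83254df9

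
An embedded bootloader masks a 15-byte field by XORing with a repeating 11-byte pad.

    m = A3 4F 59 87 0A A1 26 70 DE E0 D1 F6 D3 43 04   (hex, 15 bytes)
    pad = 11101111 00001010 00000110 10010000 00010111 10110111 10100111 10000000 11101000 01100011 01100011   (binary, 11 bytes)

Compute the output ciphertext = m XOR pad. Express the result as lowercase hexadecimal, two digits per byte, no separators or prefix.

The 11-byte key repeats, so the effective keystream is ef 0a 06 90 17 b7 a7 80 e8 63 63 ef 0a 06 90.
byte 0: a3 XOR ef = 4c
byte 1: 4f XOR 0a = 45
byte 2: 59 XOR 06 = 5f
byte 3: 87 XOR 90 = 17
byte 4: 0a XOR 17 = 1d
byte 5: a1 XOR b7 = 16
byte 6: 26 XOR a7 = 81
byte 7: 70 XOR 80 = f0
byte 8: de XOR e8 = 36
byte 9: e0 XOR 63 = 83
byte 10: d1 XOR 63 = b2
byte 11: f6 XOR ef = 19
byte 12: d3 XOR 0a = d9
byte 13: 43 XOR 06 = 45
byte 14: 04 XOR 90 = 94

4c455f171d1681f03683b219d94594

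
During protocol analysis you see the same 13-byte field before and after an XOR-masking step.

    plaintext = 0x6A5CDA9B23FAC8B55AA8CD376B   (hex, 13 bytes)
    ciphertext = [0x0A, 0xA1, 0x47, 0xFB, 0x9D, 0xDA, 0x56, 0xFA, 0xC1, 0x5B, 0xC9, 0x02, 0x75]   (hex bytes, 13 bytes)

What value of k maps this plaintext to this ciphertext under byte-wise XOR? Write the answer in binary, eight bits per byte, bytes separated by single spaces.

Since ciphertext = plaintext ⊕ k, XORing both sides with plaintext gives k = plaintext ⊕ ciphertext.
6a ^ 0a = 60
5c ^ a1 = fd
da ^ 47 = 9d
9b ^ fb = 60
23 ^ 9d = be
fa ^ da = 20
c8 ^ 56 = 9e
b5 ^ fa = 4f
5a ^ c1 = 9b
a8 ^ 5b = f3
cd ^ c9 = 04
37 ^ 02 = 35
6b ^ 75 = 1e

01100000 11111101 10011101 01100000 10111110 00100000 10011110 01001111 10011011 11110011 00000100 00110101 00011110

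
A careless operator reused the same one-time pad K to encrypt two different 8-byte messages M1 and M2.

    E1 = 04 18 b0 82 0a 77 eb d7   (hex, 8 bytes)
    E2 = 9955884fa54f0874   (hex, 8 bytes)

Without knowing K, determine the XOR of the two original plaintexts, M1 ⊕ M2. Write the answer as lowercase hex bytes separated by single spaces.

9d 4d 38 cd af 38 e3 a3

E1 ⊕ E2 = (M1 ⊕ K) ⊕ (M2 ⊕ K) = M1 ⊕ M2 — the shared key cancels under XOR.
  4 ^ 153 = 157
 24 ^  85 =  77
176 ^ 136 =  56
130 ^  79 = 205
 10 ^ 165 = 175
119 ^  79 =  56
235 ^   8 = 227
215 ^ 116 = 163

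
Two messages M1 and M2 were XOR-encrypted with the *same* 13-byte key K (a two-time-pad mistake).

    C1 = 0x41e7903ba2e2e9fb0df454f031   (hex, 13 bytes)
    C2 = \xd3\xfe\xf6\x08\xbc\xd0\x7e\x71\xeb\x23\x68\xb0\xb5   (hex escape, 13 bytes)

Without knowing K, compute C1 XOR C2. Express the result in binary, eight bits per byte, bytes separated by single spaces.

10010010 00011001 01100110 00110011 00011110 00110010 10010111 10001010 11100110 11010111 00111100 01000000 10000100

C1 ⊕ C2 = (M1 ⊕ K) ⊕ (M2 ⊕ K) = M1 ⊕ M2 — the shared key cancels under XOR.
41 ^ d3 = 92
e7 ^ fe = 19
90 ^ f6 = 66
3b ^ 08 = 33
a2 ^ bc = 1e
e2 ^ d0 = 32
e9 ^ 7e = 97
fb ^ 71 = 8a
0d ^ eb = e6
f4 ^ 23 = d7
54 ^ 68 = 3c
f0 ^ b0 = 40
31 ^ b5 = 84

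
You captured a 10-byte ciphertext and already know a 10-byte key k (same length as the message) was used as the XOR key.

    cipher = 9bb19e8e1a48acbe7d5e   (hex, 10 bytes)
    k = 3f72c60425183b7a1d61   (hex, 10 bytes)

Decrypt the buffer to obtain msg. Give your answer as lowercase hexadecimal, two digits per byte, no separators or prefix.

a4c3588a3f5097c4603f

9b ⊕ 3f = a4
b1 ⊕ 72 = c3
9e ⊕ c6 = 58
8e ⊕ 04 = 8a
1a ⊕ 25 = 3f
48 ⊕ 18 = 50
ac ⊕ 3b = 97
be ⊕ 7a = c4
7d ⊕ 1d = 60
5e ⊕ 61 = 3f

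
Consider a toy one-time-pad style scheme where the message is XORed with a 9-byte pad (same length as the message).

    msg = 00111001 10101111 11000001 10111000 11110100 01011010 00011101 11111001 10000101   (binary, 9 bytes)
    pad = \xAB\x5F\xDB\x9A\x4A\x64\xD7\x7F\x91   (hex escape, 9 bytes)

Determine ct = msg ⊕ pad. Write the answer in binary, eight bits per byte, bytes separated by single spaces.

byte 0: 39 XOR ab = 92
byte 1: af XOR 5f = f0
byte 2: c1 XOR db = 1a
byte 3: b8 XOR 9a = 22
byte 4: f4 XOR 4a = be
byte 5: 5a XOR 64 = 3e
byte 6: 1d XOR d7 = ca
byte 7: f9 XOR 7f = 86
byte 8: 85 XOR 91 = 14

10010010 11110000 00011010 00100010 10111110 00111110 11001010 10000110 00010100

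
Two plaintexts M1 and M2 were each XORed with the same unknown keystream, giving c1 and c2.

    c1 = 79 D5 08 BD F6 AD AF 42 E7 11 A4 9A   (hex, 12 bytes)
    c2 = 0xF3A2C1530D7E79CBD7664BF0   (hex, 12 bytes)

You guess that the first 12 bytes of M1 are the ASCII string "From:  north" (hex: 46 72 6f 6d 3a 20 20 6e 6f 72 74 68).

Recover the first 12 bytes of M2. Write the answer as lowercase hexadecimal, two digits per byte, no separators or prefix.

cc05a683c1f3f6e75f059b02

First, c1 ⊕ c2 = (M1 ⊕ K) ⊕ (M2 ⊕ K) = M1 ⊕ M2, so the key drops out. Then M2 = (M1 ⊕ M2) ⊕ M1 over the first 12 bytes.
byte 0: (79 ⊕ f3) ⊕ 46 = 8a ⊕ 46 = cc
byte 1: (d5 ⊕ a2) ⊕ 72 = 77 ⊕ 72 = 05
byte 2: (08 ⊕ c1) ⊕ 6f = c9 ⊕ 6f = a6
byte 3: (bd ⊕ 53) ⊕ 6d = ee ⊕ 6d = 83
byte 4: (f6 ⊕ 0d) ⊕ 3a = fb ⊕ 3a = c1
byte 5: (ad ⊕ 7e) ⊕ 20 = d3 ⊕ 20 = f3
byte 6: (af ⊕ 79) ⊕ 20 = d6 ⊕ 20 = f6
byte 7: (42 ⊕ cb) ⊕ 6e = 89 ⊕ 6e = e7
byte 8: (e7 ⊕ d7) ⊕ 6f = 30 ⊕ 6f = 5f
byte 9: (11 ⊕ 66) ⊕ 72 = 77 ⊕ 72 = 05
byte 10: (a4 ⊕ 4b) ⊕ 74 = ef ⊕ 74 = 9b
byte 11: (9a ⊕ f0) ⊕ 68 = 6a ⊕ 68 = 02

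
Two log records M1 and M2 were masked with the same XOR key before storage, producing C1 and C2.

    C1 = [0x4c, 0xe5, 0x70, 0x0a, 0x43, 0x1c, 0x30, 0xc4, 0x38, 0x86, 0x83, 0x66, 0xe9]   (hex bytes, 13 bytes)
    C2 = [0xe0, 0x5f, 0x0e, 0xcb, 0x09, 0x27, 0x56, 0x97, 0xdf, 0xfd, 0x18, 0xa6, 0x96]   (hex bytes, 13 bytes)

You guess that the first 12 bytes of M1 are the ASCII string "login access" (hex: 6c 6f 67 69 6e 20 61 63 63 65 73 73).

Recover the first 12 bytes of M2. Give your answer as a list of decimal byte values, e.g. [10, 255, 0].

First, C1 ⊕ C2 = (M1 ⊕ K) ⊕ (M2 ⊕ K) = M1 ⊕ M2, so the key drops out. Then M2 = (M1 ⊕ M2) ⊕ M1 over the first 12 bytes.
byte 0: (4c ^ e0) ^ 6c = ac ^ 6c = c0
byte 1: (e5 ^ 5f) ^ 6f = ba ^ 6f = d5
byte 2: (70 ^ 0e) ^ 67 = 7e ^ 67 = 19
byte 3: (0a ^ cb) ^ 69 = c1 ^ 69 = a8
byte 4: (43 ^ 09) ^ 6e = 4a ^ 6e = 24
byte 5: (1c ^ 27) ^ 20 = 3b ^ 20 = 1b
byte 6: (30 ^ 56) ^ 61 = 66 ^ 61 = 07
byte 7: (c4 ^ 97) ^ 63 = 53 ^ 63 = 30
byte 8: (38 ^ df) ^ 63 = e7 ^ 63 = 84
byte 9: (86 ^ fd) ^ 65 = 7b ^ 65 = 1e
byte 10: (83 ^ 18) ^ 73 = 9b ^ 73 = e8
byte 11: (66 ^ a6) ^ 73 = c0 ^ 73 = b3

[192, 213, 25, 168, 36, 27, 7, 48, 132, 30, 232, 179]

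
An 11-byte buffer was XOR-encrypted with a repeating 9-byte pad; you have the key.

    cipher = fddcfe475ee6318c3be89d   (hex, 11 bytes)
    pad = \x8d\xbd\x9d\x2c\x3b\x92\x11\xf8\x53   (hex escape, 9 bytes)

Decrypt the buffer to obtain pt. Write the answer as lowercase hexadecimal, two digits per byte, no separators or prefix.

7061636b65742074686520

The 9-byte key repeats, so the effective keystream is 8d bd 9d 2c 3b 92 11 f8 53 8d bd.
byte 0: fd ⊕ 8d = 70
byte 1: dc ⊕ bd = 61
byte 2: fe ⊕ 9d = 63
byte 3: 47 ⊕ 2c = 6b
byte 4: 5e ⊕ 3b = 65
byte 5: e6 ⊕ 92 = 74
byte 6: 31 ⊕ 11 = 20
byte 7: 8c ⊕ f8 = 74
byte 8: 3b ⊕ 53 = 68
byte 9: e8 ⊕ 8d = 65
byte 10: 9d ⊕ bd = 20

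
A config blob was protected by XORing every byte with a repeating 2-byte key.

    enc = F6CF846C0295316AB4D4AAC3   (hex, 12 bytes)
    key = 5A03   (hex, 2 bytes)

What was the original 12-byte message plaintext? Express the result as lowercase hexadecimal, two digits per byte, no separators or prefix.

The 2-byte key repeats, so the effective keystream is 5a 03 5a 03 5a 03 5a 03 5a 03 5a 03.
byte 0: f6 ⊕ 5a = ac
byte 1: cf ⊕ 03 = cc
byte 2: 84 ⊕ 5a = de
byte 3: 6c ⊕ 03 = 6f
byte 4: 02 ⊕ 5a = 58
byte 5: 95 ⊕ 03 = 96
byte 6: 31 ⊕ 5a = 6b
byte 7: 6a ⊕ 03 = 69
byte 8: b4 ⊕ 5a = ee
byte 9: d4 ⊕ 03 = d7
byte 10: aa ⊕ 5a = f0
byte 11: c3 ⊕ 03 = c0

acccde6f58966b69eed7f0c0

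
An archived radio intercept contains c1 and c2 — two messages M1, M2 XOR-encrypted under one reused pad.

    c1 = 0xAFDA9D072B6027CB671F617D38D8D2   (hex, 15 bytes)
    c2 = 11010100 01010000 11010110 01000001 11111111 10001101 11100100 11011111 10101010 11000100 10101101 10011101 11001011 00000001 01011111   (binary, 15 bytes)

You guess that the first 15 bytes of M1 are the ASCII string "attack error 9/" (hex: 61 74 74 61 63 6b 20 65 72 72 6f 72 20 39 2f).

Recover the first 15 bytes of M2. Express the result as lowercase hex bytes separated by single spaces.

1a fe 3f 27 b7 86 e3 71 bf a9 a3 92 d3 e0 a2

First, c1 ⊕ c2 = (M1 ⊕ K) ⊕ (M2 ⊕ K) = M1 ⊕ M2, so the key drops out. Then M2 = (M1 ⊕ M2) ⊕ M1 over the first 15 bytes.
byte 0: (af ^ d4) ^ 61 = 7b ^ 61 = 1a
byte 1: (da ^ 50) ^ 74 = 8a ^ 74 = fe
byte 2: (9d ^ d6) ^ 74 = 4b ^ 74 = 3f
byte 3: (07 ^ 41) ^ 61 = 46 ^ 61 = 27
byte 4: (2b ^ ff) ^ 63 = d4 ^ 63 = b7
byte 5: (60 ^ 8d) ^ 6b = ed ^ 6b = 86
byte 6: (27 ^ e4) ^ 20 = c3 ^ 20 = e3
byte 7: (cb ^ df) ^ 65 = 14 ^ 65 = 71
byte 8: (67 ^ aa) ^ 72 = cd ^ 72 = bf
byte 9: (1f ^ c4) ^ 72 = db ^ 72 = a9
byte 10: (61 ^ ad) ^ 6f = cc ^ 6f = a3
byte 11: (7d ^ 9d) ^ 72 = e0 ^ 72 = 92
byte 12: (38 ^ cb) ^ 20 = f3 ^ 20 = d3
byte 13: (d8 ^ 01) ^ 39 = d9 ^ 39 = e0
byte 14: (d2 ^ 5f) ^ 2f = 8d ^ 2f = a2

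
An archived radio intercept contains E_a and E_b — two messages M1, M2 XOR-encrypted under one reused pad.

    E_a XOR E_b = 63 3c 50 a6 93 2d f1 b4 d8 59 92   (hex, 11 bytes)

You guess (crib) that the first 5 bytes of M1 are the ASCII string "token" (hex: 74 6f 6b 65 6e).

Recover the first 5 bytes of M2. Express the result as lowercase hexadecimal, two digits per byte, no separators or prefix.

17533bc3fd

Since E_a ⊕ E_b = M1 ⊕ M2, XORing with the guessed M1 bytes yields the corresponding M2 bytes: M2 = (E_a ⊕ E_b) ⊕ M1.
byte 0: 01100011 ^ 01110100 = 00010111
byte 1: 00111100 ^ 01101111 = 01010011
byte 2: 01010000 ^ 01101011 = 00111011
byte 3: 10100110 ^ 01100101 = 11000011
byte 4: 10010011 ^ 01101110 = 11111101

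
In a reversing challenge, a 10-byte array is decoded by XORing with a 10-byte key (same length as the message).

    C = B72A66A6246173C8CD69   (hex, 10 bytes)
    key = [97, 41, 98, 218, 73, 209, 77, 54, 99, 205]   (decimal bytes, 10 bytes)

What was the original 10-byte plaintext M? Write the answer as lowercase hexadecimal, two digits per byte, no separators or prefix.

XOR is its own inverse, so applying the key byte-wise gives the result directly.
byte 0: b7 ^ 61 = d6
byte 1: 2a ^ 29 = 03
byte 2: 66 ^ 62 = 04
byte 3: a6 ^ da = 7c
byte 4: 24 ^ 49 = 6d
byte 5: 61 ^ d1 = b0
byte 6: 73 ^ 4d = 3e
byte 7: c8 ^ 36 = fe
byte 8: cd ^ 63 = ae
byte 9: 69 ^ cd = a4

d603047c6db03efeaea4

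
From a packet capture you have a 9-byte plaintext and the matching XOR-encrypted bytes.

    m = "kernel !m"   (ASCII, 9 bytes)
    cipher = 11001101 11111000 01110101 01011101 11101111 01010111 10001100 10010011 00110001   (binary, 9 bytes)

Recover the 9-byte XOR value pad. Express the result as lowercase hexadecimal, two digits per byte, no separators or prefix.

Since cipher = m ⊕ pad, XORing both sides with m gives pad = m ⊕ cipher.
6b xor cd = a6
65 xor f8 = 9d
72 xor 75 = 07
6e xor 5d = 33
65 xor ef = 8a
6c xor 57 = 3b
20 xor 8c = ac
21 xor 93 = b2
6d xor 31 = 5c

a69d07338a3bacb25c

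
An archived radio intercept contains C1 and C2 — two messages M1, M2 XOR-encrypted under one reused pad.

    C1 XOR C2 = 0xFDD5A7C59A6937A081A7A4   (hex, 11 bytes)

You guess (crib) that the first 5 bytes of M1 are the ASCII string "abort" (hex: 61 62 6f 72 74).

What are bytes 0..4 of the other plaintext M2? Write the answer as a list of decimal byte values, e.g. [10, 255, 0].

[156, 183, 200, 183, 238]

Since C1 ⊕ C2 = M1 ⊕ M2, XORing with the guessed M1 bytes yields the corresponding M2 bytes: M2 = (C1 ⊕ C2) ⊕ M1.
byte 0: fd ⊕ 61 = 9c
byte 1: d5 ⊕ 62 = b7
byte 2: a7 ⊕ 6f = c8
byte 3: c5 ⊕ 72 = b7
byte 4: 9a ⊕ 74 = ee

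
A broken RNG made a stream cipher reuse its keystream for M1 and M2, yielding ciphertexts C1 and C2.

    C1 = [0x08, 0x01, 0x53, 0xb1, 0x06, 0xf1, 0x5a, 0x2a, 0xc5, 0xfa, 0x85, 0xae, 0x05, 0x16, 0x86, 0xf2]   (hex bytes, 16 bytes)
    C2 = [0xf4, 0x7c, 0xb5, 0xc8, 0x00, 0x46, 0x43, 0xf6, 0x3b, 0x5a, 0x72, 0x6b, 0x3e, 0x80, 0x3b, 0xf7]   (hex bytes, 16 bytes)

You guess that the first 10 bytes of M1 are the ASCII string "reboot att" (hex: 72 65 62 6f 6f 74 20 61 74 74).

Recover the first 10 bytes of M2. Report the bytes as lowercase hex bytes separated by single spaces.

First, C1 ⊕ C2 = (M1 ⊕ K) ⊕ (M2 ⊕ K) = M1 ⊕ M2, so the key drops out. Then M2 = (M1 ⊕ M2) ⊕ M1 over the first 10 bytes.
byte 0: (08 ⊕ f4) ⊕ 72 = fc ⊕ 72 = 8e
byte 1: (01 ⊕ 7c) ⊕ 65 = 7d ⊕ 65 = 18
byte 2: (53 ⊕ b5) ⊕ 62 = e6 ⊕ 62 = 84
byte 3: (b1 ⊕ c8) ⊕ 6f = 79 ⊕ 6f = 16
byte 4: (06 ⊕ 00) ⊕ 6f = 06 ⊕ 6f = 69
byte 5: (f1 ⊕ 46) ⊕ 74 = b7 ⊕ 74 = c3
byte 6: (5a ⊕ 43) ⊕ 20 = 19 ⊕ 20 = 39
byte 7: (2a ⊕ f6) ⊕ 61 = dc ⊕ 61 = bd
byte 8: (c5 ⊕ 3b) ⊕ 74 = fe ⊕ 74 = 8a
byte 9: (fa ⊕ 5a) ⊕ 74 = a0 ⊕ 74 = d4

8e 18 84 16 69 c3 39 bd 8a d4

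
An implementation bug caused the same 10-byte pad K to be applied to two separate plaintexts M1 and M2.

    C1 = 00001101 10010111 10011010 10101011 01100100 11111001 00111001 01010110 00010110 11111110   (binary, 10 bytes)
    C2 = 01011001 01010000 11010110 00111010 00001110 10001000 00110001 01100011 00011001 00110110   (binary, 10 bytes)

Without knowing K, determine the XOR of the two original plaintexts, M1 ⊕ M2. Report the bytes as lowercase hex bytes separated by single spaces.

54 c7 4c 91 6a 71 08 35 0f c8

C1 ⊕ C2 = (M1 ⊕ K) ⊕ (M2 ⊕ K) = M1 ⊕ M2 — the shared key cancels under XOR.
0d XOR 59 = 54
97 XOR 50 = c7
9a XOR d6 = 4c
ab XOR 3a = 91
64 XOR 0e = 6a
f9 XOR 88 = 71
39 XOR 31 = 08
56 XOR 63 = 35
16 XOR 19 = 0f
fe XOR 36 = c8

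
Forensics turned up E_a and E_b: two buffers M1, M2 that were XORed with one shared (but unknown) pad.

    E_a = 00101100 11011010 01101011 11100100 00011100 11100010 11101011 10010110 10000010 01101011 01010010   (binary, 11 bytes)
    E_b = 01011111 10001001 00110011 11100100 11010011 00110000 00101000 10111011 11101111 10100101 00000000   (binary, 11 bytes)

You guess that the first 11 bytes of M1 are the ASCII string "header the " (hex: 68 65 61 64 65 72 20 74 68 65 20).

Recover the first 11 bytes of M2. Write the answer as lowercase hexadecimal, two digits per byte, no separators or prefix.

1b363964aaa0e35905ab72

First, E_a ⊕ E_b = (M1 ⊕ K) ⊕ (M2 ⊕ K) = M1 ⊕ M2, so the key drops out. Then M2 = (M1 ⊕ M2) ⊕ M1 over the first 11 bytes.
byte 0: (2c ⊕ 5f) ⊕ 68 = 73 ⊕ 68 = 1b
byte 1: (da ⊕ 89) ⊕ 65 = 53 ⊕ 65 = 36
byte 2: (6b ⊕ 33) ⊕ 61 = 58 ⊕ 61 = 39
byte 3: (e4 ⊕ e4) ⊕ 64 = 00 ⊕ 64 = 64
byte 4: (1c ⊕ d3) ⊕ 65 = cf ⊕ 65 = aa
byte 5: (e2 ⊕ 30) ⊕ 72 = d2 ⊕ 72 = a0
byte 6: (eb ⊕ 28) ⊕ 20 = c3 ⊕ 20 = e3
byte 7: (96 ⊕ bb) ⊕ 74 = 2d ⊕ 74 = 59
byte 8: (82 ⊕ ef) ⊕ 68 = 6d ⊕ 68 = 05
byte 9: (6b ⊕ a5) ⊕ 65 = ce ⊕ 65 = ab
byte 10: (52 ⊕ 00) ⊕ 20 = 52 ⊕ 20 = 72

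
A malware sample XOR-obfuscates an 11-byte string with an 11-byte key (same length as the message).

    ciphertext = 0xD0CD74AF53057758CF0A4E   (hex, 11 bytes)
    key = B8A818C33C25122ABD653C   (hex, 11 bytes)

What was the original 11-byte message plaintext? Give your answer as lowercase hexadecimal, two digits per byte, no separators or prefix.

68656c6c6f206572726f72

d0 ⊕ b8 = 68
cd ⊕ a8 = 65
74 ⊕ 18 = 6c
af ⊕ c3 = 6c
53 ⊕ 3c = 6f
05 ⊕ 25 = 20
77 ⊕ 12 = 65
58 ⊕ 2a = 72
cf ⊕ bd = 72
0a ⊕ 65 = 6f
4e ⊕ 3c = 72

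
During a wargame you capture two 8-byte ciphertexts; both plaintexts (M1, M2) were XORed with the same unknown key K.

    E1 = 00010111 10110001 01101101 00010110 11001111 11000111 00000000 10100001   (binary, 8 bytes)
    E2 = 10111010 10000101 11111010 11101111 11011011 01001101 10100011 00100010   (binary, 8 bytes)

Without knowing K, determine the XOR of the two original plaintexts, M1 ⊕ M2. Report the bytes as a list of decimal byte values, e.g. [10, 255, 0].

E1 ⊕ E2 = (M1 ⊕ K) ⊕ (M2 ⊕ K) = M1 ⊕ M2 — the shared key cancels under XOR.
byte 0:  23 ⊕ 186 = 173
byte 1: 177 ⊕ 133 =  52
byte 2: 109 ⊕ 250 = 151
byte 3:  22 ⊕ 239 = 249
byte 4: 207 ⊕ 219 =  20
byte 5: 199 ⊕  77 = 138
byte 6:   0 ⊕ 163 = 163
byte 7: 161 ⊕  34 = 131

[173, 52, 151, 249, 20, 138, 163, 131]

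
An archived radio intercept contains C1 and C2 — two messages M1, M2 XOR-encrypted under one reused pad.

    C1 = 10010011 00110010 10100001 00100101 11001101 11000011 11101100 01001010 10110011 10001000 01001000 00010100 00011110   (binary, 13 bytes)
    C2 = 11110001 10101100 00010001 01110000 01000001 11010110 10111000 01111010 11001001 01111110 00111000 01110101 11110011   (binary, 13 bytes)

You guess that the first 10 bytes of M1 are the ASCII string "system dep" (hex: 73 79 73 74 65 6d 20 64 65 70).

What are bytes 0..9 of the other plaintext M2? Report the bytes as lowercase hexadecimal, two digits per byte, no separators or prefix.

First, C1 ⊕ C2 = (M1 ⊕ K) ⊕ (M2 ⊕ K) = M1 ⊕ M2, so the key drops out. Then M2 = (M1 ⊕ M2) ⊕ M1 over the first 10 bytes.
byte 0: (93 ⊕ f1) ⊕ 73 = 62 ⊕ 73 = 11
byte 1: (32 ⊕ ac) ⊕ 79 = 9e ⊕ 79 = e7
byte 2: (a1 ⊕ 11) ⊕ 73 = b0 ⊕ 73 = c3
byte 3: (25 ⊕ 70) ⊕ 74 = 55 ⊕ 74 = 21
byte 4: (cd ⊕ 41) ⊕ 65 = 8c ⊕ 65 = e9
byte 5: (c3 ⊕ d6) ⊕ 6d = 15 ⊕ 6d = 78
byte 6: (ec ⊕ b8) ⊕ 20 = 54 ⊕ 20 = 74
byte 7: (4a ⊕ 7a) ⊕ 64 = 30 ⊕ 64 = 54
byte 8: (b3 ⊕ c9) ⊕ 65 = 7a ⊕ 65 = 1f
byte 9: (88 ⊕ 7e) ⊕ 70 = f6 ⊕ 70 = 86

11e7c321e97874541f86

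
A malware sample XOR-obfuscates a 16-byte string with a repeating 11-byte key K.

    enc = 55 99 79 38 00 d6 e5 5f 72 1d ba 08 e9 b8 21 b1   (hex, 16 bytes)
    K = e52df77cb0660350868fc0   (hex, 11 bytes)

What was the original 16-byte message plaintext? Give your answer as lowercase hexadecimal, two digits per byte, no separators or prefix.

The 11-byte key repeats, so the effective keystream is e5 2d f7 7c b0 66 03 50 86 8f c0 e5 2d f7 7c b0.
byte 0: 55 XOR e5 = b0
byte 1: 99 XOR 2d = b4
byte 2: 79 XOR f7 = 8e
byte 3: 38 XOR 7c = 44
byte 4: 00 XOR b0 = b0
byte 5: d6 XOR 66 = b0
byte 6: e5 XOR 03 = e6
byte 7: 5f XOR 50 = 0f
byte 8: 72 XOR 86 = f4
byte 9: 1d XOR 8f = 92
byte 10: ba XOR c0 = 7a
byte 11: 08 XOR e5 = ed
byte 12: e9 XOR 2d = c4
byte 13: b8 XOR f7 = 4f
byte 14: 21 XOR 7c = 5d
byte 15: b1 XOR b0 = 01

b0b48e44b0b0e60ff4927aedc44f5d01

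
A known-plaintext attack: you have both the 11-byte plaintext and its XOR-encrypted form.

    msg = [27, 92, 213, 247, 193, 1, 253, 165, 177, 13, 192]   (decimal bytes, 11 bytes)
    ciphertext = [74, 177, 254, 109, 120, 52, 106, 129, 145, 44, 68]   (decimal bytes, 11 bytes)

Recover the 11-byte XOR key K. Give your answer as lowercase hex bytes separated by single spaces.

Since ciphertext = msg ⊕ K, XORing both sides with msg gives K = msg ⊕ ciphertext.
1b xor 4a = 51
5c xor b1 = ed
d5 xor fe = 2b
f7 xor 6d = 9a
c1 xor 78 = b9
01 xor 34 = 35
fd xor 6a = 97
a5 xor 81 = 24
b1 xor 91 = 20
0d xor 2c = 21
c0 xor 44 = 84

51 ed 2b 9a b9 35 97 24 20 21 84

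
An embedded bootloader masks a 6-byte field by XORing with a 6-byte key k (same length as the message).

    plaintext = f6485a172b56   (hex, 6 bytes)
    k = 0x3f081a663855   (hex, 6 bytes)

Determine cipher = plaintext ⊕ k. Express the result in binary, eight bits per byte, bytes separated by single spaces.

f6 ^ 3f = c9
48 ^ 08 = 40
5a ^ 1a = 40
17 ^ 66 = 71
2b ^ 38 = 13
56 ^ 55 = 03

11001001 01000000 01000000 01110001 00010011 00000011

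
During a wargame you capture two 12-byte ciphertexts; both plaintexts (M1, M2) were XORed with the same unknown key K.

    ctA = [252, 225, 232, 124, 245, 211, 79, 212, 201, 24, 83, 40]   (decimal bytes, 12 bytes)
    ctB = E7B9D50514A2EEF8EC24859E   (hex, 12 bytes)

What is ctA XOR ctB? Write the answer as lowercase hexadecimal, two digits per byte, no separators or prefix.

1b583d79e171a12c253cd6b6

ctA ⊕ ctB = (M1 ⊕ K) ⊕ (M2 ⊕ K) = M1 ⊕ M2 — the shared key cancels under XOR.
byte 0: fc xor e7 = 1b
byte 1: e1 xor b9 = 58
byte 2: e8 xor d5 = 3d
byte 3: 7c xor 05 = 79
byte 4: f5 xor 14 = e1
byte 5: d3 xor a2 = 71
byte 6: 4f xor ee = a1
byte 7: d4 xor f8 = 2c
byte 8: c9 xor ec = 25
byte 9: 18 xor 24 = 3c
byte 10: 53 xor 85 = d6
byte 11: 28 xor 9e = b6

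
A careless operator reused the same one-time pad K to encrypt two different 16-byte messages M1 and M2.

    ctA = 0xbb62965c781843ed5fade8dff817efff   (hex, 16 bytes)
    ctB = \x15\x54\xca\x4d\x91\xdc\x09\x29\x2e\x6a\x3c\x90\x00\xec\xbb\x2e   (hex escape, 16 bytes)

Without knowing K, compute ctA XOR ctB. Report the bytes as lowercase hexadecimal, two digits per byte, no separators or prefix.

ctA ⊕ ctB = (M1 ⊕ K) ⊕ (M2 ⊕ K) = M1 ⊕ M2 — the shared key cancels under XOR.
byte 0: bb ⊕ 15 = ae
byte 1: 62 ⊕ 54 = 36
byte 2: 96 ⊕ ca = 5c
byte 3: 5c ⊕ 4d = 11
byte 4: 78 ⊕ 91 = e9
byte 5: 18 ⊕ dc = c4
byte 6: 43 ⊕ 09 = 4a
byte 7: ed ⊕ 29 = c4
byte 8: 5f ⊕ 2e = 71
byte 9: ad ⊕ 6a = c7
byte 10: e8 ⊕ 3c = d4
byte 11: df ⊕ 90 = 4f
byte 12: f8 ⊕ 00 = f8
byte 13: 17 ⊕ ec = fb
byte 14: ef ⊕ bb = 54
byte 15: ff ⊕ 2e = d1

ae365c11e9c44ac471c7d44ff8fb54d1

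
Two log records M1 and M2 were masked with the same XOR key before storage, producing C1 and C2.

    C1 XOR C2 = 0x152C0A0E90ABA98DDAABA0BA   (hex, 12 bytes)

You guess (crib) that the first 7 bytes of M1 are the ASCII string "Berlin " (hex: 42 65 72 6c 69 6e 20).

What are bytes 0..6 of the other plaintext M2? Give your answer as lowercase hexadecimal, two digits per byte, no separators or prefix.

Since C1 ⊕ C2 = M1 ⊕ M2, XORing with the guessed M1 bytes yields the corresponding M2 bytes: M2 = (C1 ⊕ C2) ⊕ M1.
00010101 ⊕ 01000010 = 01010111
00101100 ⊕ 01100101 = 01001001
00001010 ⊕ 01110010 = 01111000
00001110 ⊕ 01101100 = 01100010
10010000 ⊕ 01101001 = 11111001
10101011 ⊕ 01101110 = 11000101
10101001 ⊕ 00100000 = 10001001

57497862f9c589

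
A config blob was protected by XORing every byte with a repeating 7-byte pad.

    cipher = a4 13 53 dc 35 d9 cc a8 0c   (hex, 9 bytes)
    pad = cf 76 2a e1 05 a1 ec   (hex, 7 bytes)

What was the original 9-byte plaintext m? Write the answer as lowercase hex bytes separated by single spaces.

6b 65 79 3d 30 78 20 67 7a

The 7-byte key repeats, so the effective keystream is cf 76 2a e1 05 a1 ec cf 76.
byte 0: 10100100 xor 11001111 = 01101011
byte 1: 00010011 xor 01110110 = 01100101
byte 2: 01010011 xor 00101010 = 01111001
byte 3: 11011100 xor 11100001 = 00111101
byte 4: 00110101 xor 00000101 = 00110000
byte 5: 11011001 xor 10100001 = 01111000
byte 6: 11001100 xor 11101100 = 00100000
byte 7: 10101000 xor 11001111 = 01100111
byte 8: 00001100 xor 01110110 = 01111010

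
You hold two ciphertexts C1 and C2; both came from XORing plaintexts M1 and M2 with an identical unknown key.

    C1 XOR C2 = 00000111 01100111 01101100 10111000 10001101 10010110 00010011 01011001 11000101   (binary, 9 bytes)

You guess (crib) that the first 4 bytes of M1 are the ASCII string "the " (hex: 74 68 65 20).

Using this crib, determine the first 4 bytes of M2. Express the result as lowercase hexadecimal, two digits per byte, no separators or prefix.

Since C1 ⊕ C2 = M1 ⊕ M2, XORing with the guessed M1 bytes yields the corresponding M2 bytes: M2 = (C1 ⊕ C2) ⊕ M1.
byte 0: 07 XOR 74 = 73
byte 1: 67 XOR 68 = 0f
byte 2: 6c XOR 65 = 09
byte 3: b8 XOR 20 = 98

730f0998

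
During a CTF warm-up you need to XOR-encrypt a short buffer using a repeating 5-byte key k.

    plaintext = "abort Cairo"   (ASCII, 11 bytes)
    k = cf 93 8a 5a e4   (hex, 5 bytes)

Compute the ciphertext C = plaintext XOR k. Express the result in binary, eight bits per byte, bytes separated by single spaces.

The 5-byte key repeats, so the effective keystream is cf 93 8a 5a e4 cf 93 8a 5a e4 cf.
byte 0: 01100001 XOR 11001111 = 10101110
byte 1: 01100010 XOR 10010011 = 11110001
byte 2: 01101111 XOR 10001010 = 11100101
byte 3: 01110010 XOR 01011010 = 00101000
byte 4: 01110100 XOR 11100100 = 10010000
byte 5: 00100000 XOR 11001111 = 11101111
byte 6: 01000011 XOR 10010011 = 11010000
byte 7: 01100001 XOR 10001010 = 11101011
byte 8: 01101001 XOR 01011010 = 00110011
byte 9: 01110010 XOR 11100100 = 10010110
byte 10: 01101111 XOR 11001111 = 10100000

10101110 11110001 11100101 00101000 10010000 11101111 11010000 11101011 00110011 10010110 10100000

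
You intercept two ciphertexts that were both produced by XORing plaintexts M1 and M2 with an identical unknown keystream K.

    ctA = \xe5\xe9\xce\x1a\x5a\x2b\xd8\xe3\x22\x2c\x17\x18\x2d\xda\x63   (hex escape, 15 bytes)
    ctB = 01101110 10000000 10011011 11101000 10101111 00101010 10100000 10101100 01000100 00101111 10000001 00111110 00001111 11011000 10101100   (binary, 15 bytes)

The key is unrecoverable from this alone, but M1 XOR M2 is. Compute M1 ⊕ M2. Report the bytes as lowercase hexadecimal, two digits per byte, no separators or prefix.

8b6955f2f501784f660396262202cf

ctA ⊕ ctB = (M1 ⊕ K) ⊕ (M2 ⊕ K) = M1 ⊕ M2 — the shared key cancels under XOR.
byte 0: e5 ⊕ 6e = 8b
byte 1: e9 ⊕ 80 = 69
byte 2: ce ⊕ 9b = 55
byte 3: 1a ⊕ e8 = f2
byte 4: 5a ⊕ af = f5
byte 5: 2b ⊕ 2a = 01
byte 6: d8 ⊕ a0 = 78
byte 7: e3 ⊕ ac = 4f
byte 8: 22 ⊕ 44 = 66
byte 9: 2c ⊕ 2f = 03
byte 10: 17 ⊕ 81 = 96
byte 11: 18 ⊕ 3e = 26
byte 12: 2d ⊕ 0f = 22
byte 13: da ⊕ d8 = 02
byte 14: 63 ⊕ ac = cf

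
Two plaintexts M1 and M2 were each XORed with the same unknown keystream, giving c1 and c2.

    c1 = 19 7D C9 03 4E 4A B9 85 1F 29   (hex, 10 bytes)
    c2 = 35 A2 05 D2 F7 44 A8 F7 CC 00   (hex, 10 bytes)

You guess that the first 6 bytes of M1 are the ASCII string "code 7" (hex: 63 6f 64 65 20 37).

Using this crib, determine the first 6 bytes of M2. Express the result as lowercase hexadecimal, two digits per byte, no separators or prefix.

First, c1 ⊕ c2 = (M1 ⊕ K) ⊕ (M2 ⊕ K) = M1 ⊕ M2, so the key drops out. Then M2 = (M1 ⊕ M2) ⊕ M1 over the first 6 bytes.
byte 0: (19 ^ 35) ^ 63 = 2c ^ 63 = 4f
byte 1: (7d ^ a2) ^ 6f = df ^ 6f = b0
byte 2: (c9 ^ 05) ^ 64 = cc ^ 64 = a8
byte 3: (03 ^ d2) ^ 65 = d1 ^ 65 = b4
byte 4: (4e ^ f7) ^ 20 = b9 ^ 20 = 99
byte 5: (4a ^ 44) ^ 37 = 0e ^ 37 = 39

4fb0a8b49939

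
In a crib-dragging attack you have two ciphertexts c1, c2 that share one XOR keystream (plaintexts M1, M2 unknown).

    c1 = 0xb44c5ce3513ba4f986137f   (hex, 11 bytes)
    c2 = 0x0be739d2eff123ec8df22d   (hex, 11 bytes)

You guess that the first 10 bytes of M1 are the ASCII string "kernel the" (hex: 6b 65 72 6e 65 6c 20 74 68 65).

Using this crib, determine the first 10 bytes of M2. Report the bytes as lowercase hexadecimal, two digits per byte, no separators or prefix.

d4ce175fdba6a7616384

First, c1 ⊕ c2 = (M1 ⊕ K) ⊕ (M2 ⊕ K) = M1 ⊕ M2, so the key drops out. Then M2 = (M1 ⊕ M2) ⊕ M1 over the first 10 bytes.
byte 0: (b4 XOR 0b) XOR 6b = bf XOR 6b = d4
byte 1: (4c XOR e7) XOR 65 = ab XOR 65 = ce
byte 2: (5c XOR 39) XOR 72 = 65 XOR 72 = 17
byte 3: (e3 XOR d2) XOR 6e = 31 XOR 6e = 5f
byte 4: (51 XOR ef) XOR 65 = be XOR 65 = db
byte 5: (3b XOR f1) XOR 6c = ca XOR 6c = a6
byte 6: (a4 XOR 23) XOR 20 = 87 XOR 20 = a7
byte 7: (f9 XOR ec) XOR 74 = 15 XOR 74 = 61
byte 8: (86 XOR 8d) XOR 68 = 0b XOR 68 = 63
byte 9: (13 XOR f2) XOR 65 = e1 XOR 65 = 84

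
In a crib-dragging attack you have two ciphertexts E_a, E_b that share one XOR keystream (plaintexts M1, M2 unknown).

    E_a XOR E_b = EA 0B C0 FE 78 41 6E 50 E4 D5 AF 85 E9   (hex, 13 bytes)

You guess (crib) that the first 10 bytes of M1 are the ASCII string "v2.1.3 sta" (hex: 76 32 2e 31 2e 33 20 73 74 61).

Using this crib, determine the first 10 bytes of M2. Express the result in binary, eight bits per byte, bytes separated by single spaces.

10011100 00111001 11101110 11001111 01010110 01110010 01001110 00100011 10010000 10110100

Since E_a ⊕ E_b = M1 ⊕ M2, XORing with the guessed M1 bytes yields the corresponding M2 bytes: M2 = (E_a ⊕ E_b) ⊕ M1.
234 XOR 118 = 156
 11 XOR  50 =  57
192 XOR  46 = 238
254 XOR  49 = 207
120 XOR  46 =  86
 65 XOR  51 = 114
110 XOR  32 =  78
 80 XOR 115 =  35
228 XOR 116 = 144
213 XOR  97 = 180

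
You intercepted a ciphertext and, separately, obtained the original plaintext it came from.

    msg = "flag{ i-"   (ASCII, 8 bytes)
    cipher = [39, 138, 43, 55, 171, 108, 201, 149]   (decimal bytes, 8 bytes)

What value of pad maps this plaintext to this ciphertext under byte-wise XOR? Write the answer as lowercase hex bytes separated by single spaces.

41 e6 4a 50 d0 4c a0 b8

Since cipher = msg ⊕ pad, XORing both sides with msg gives pad = msg ⊕ cipher.
102 ⊕  39 =  65
108 ⊕ 138 = 230
 97 ⊕  43 =  74
103 ⊕  55 =  80
123 ⊕ 171 = 208
 32 ⊕ 108 =  76
105 ⊕ 201 = 160
 45 ⊕ 149 = 184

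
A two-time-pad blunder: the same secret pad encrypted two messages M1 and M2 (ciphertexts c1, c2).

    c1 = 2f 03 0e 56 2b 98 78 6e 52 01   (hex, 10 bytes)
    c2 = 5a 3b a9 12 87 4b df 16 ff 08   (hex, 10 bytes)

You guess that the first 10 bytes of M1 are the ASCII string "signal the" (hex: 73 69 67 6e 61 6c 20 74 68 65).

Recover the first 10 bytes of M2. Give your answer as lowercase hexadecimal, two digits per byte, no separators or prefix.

0651c02acdbf870cc56c

First, c1 ⊕ c2 = (M1 ⊕ K) ⊕ (M2 ⊕ K) = M1 ⊕ M2, so the key drops out. Then M2 = (M1 ⊕ M2) ⊕ M1 over the first 10 bytes.
byte 0: (2f ^ 5a) ^ 73 = 75 ^ 73 = 06
byte 1: (03 ^ 3b) ^ 69 = 38 ^ 69 = 51
byte 2: (0e ^ a9) ^ 67 = a7 ^ 67 = c0
byte 3: (56 ^ 12) ^ 6e = 44 ^ 6e = 2a
byte 4: (2b ^ 87) ^ 61 = ac ^ 61 = cd
byte 5: (98 ^ 4b) ^ 6c = d3 ^ 6c = bf
byte 6: (78 ^ df) ^ 20 = a7 ^ 20 = 87
byte 7: (6e ^ 16) ^ 74 = 78 ^ 74 = 0c
byte 8: (52 ^ ff) ^ 68 = ad ^ 68 = c5
byte 9: (01 ^ 08) ^ 65 = 09 ^ 65 = 6c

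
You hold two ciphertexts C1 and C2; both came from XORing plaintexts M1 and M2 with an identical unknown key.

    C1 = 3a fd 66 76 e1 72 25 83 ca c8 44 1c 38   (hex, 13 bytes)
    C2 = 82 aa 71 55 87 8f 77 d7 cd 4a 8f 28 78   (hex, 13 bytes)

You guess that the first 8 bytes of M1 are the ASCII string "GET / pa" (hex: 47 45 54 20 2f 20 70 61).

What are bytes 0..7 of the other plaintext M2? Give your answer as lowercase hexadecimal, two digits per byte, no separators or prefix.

First, C1 ⊕ C2 = (M1 ⊕ K) ⊕ (M2 ⊕ K) = M1 ⊕ M2, so the key drops out. Then M2 = (M1 ⊕ M2) ⊕ M1 over the first 8 bytes.
byte 0: (3a ⊕ 82) ⊕ 47 = b8 ⊕ 47 = ff
byte 1: (fd ⊕ aa) ⊕ 45 = 57 ⊕ 45 = 12
byte 2: (66 ⊕ 71) ⊕ 54 = 17 ⊕ 54 = 43
byte 3: (76 ⊕ 55) ⊕ 20 = 23 ⊕ 20 = 03
byte 4: (e1 ⊕ 87) ⊕ 2f = 66 ⊕ 2f = 49
byte 5: (72 ⊕ 8f) ⊕ 20 = fd ⊕ 20 = dd
byte 6: (25 ⊕ 77) ⊕ 70 = 52 ⊕ 70 = 22
byte 7: (83 ⊕ d7) ⊕ 61 = 54 ⊕ 61 = 35

ff12430349dd2235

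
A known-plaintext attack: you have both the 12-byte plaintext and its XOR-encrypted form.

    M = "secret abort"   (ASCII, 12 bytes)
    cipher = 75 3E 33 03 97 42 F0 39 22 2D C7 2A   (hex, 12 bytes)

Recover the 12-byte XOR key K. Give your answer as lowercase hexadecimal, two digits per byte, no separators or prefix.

Since cipher = M ⊕ K, XORing both sides with M gives K = M ⊕ cipher.
73 XOR 75 = 06
65 XOR 3e = 5b
63 XOR 33 = 50
72 XOR 03 = 71
65 XOR 97 = f2
74 XOR 42 = 36
20 XOR f0 = d0
61 XOR 39 = 58
62 XOR 22 = 40
6f XOR 2d = 42
72 XOR c7 = b5
74 XOR 2a = 5e

065b5071f236d0584042b55e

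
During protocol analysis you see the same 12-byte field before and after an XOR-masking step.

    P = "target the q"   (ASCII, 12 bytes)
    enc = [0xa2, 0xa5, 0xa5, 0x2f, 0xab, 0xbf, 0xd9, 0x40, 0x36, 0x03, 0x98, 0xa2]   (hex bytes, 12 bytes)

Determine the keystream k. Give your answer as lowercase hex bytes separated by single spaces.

Since enc = P ⊕ k, XORing both sides with P gives k = P ⊕ enc.
byte 0: 01110100 ⊕ 10100010 = 11010110
byte 1: 01100001 ⊕ 10100101 = 11000100
byte 2: 01110010 ⊕ 10100101 = 11010111
byte 3: 01100111 ⊕ 00101111 = 01001000
byte 4: 01100101 ⊕ 10101011 = 11001110
byte 5: 01110100 ⊕ 10111111 = 11001011
byte 6: 00100000 ⊕ 11011001 = 11111001
byte 7: 01110100 ⊕ 01000000 = 00110100
byte 8: 01101000 ⊕ 00110110 = 01011110
byte 9: 01100101 ⊕ 00000011 = 01100110
byte 10: 00100000 ⊕ 10011000 = 10111000
byte 11: 01110001 ⊕ 10100010 = 11010011

d6 c4 d7 48 ce cb f9 34 5e 66 b8 d3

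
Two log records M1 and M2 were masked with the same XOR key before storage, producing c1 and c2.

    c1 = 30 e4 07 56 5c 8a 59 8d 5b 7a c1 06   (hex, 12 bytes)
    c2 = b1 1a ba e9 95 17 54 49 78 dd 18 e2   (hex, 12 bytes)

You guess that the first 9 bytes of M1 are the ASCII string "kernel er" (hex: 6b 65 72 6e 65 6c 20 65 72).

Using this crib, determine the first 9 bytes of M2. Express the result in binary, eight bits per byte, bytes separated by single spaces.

First, c1 ⊕ c2 = (M1 ⊕ K) ⊕ (M2 ⊕ K) = M1 ⊕ M2, so the key drops out. Then M2 = (M1 ⊕ M2) ⊕ M1 over the first 9 bytes.
byte 0: (30 ^ b1) ^ 6b = 81 ^ 6b = ea
byte 1: (e4 ^ 1a) ^ 65 = fe ^ 65 = 9b
byte 2: (07 ^ ba) ^ 72 = bd ^ 72 = cf
byte 3: (56 ^ e9) ^ 6e = bf ^ 6e = d1
byte 4: (5c ^ 95) ^ 65 = c9 ^ 65 = ac
byte 5: (8a ^ 17) ^ 6c = 9d ^ 6c = f1
byte 6: (59 ^ 54) ^ 20 = 0d ^ 20 = 2d
byte 7: (8d ^ 49) ^ 65 = c4 ^ 65 = a1
byte 8: (5b ^ 78) ^ 72 = 23 ^ 72 = 51

11101010 10011011 11001111 11010001 10101100 11110001 00101101 10100001 01010001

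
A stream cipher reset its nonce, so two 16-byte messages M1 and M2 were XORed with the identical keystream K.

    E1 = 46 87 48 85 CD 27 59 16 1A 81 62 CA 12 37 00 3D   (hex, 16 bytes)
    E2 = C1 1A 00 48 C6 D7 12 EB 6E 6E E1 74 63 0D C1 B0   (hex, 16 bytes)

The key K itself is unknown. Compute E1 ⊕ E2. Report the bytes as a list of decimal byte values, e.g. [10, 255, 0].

E1 ⊕ E2 = (M1 ⊕ K) ⊕ (M2 ⊕ K) = M1 ⊕ M2 — the shared key cancels under XOR.
01000110 xor 11000001 = 10000111
10000111 xor 00011010 = 10011101
01001000 xor 00000000 = 01001000
10000101 xor 01001000 = 11001101
11001101 xor 11000110 = 00001011
00100111 xor 11010111 = 11110000
01011001 xor 00010010 = 01001011
00010110 xor 11101011 = 11111101
00011010 xor 01101110 = 01110100
10000001 xor 01101110 = 11101111
01100010 xor 11100001 = 10000011
11001010 xor 01110100 = 10111110
00010010 xor 01100011 = 01110001
00110111 xor 00001101 = 00111010
00000000 xor 11000001 = 11000001
00111101 xor 10110000 = 10001101

[135, 157, 72, 205, 11, 240, 75, 253, 116, 239, 131, 190, 113, 58, 193, 141]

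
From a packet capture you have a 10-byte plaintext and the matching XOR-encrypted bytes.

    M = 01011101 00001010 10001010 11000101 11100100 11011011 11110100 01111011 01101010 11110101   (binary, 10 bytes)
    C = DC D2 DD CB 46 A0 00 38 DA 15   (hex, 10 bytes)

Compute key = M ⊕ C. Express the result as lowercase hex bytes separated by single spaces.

Since C = M ⊕ key, XORing both sides with M gives key = M ⊕ C.
5d xor dc = 81
0a xor d2 = d8
8a xor dd = 57
c5 xor cb = 0e
e4 xor 46 = a2
db xor a0 = 7b
f4 xor 00 = f4
7b xor 38 = 43
6a xor da = b0
f5 xor 15 = e0

81 d8 57 0e a2 7b f4 43 b0 e0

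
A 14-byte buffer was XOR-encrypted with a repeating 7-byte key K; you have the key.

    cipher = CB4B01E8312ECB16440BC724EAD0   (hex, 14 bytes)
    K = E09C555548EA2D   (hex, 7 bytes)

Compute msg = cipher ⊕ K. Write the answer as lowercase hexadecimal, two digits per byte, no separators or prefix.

2bd754bd79c4e6f6d85e926c00fd

The 7-byte key repeats, so the effective keystream is e0 9c 55 55 48 ea 2d e0 9c 55 55 48 ea 2d.
byte 0: 203 ^ 224 =  43
byte 1:  75 ^ 156 = 215
byte 2:   1 ^  85 =  84
byte 3: 232 ^  85 = 189
byte 4:  49 ^  72 = 121
byte 5:  46 ^ 234 = 196
byte 6: 203 ^  45 = 230
byte 7:  22 ^ 224 = 246
byte 8:  68 ^ 156 = 216
byte 9:  11 ^  85 =  94
byte 10: 199 ^  85 = 146
byte 11:  36 ^  72 = 108
byte 12: 234 ^ 234 =   0
byte 13: 208 ^  45 = 253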